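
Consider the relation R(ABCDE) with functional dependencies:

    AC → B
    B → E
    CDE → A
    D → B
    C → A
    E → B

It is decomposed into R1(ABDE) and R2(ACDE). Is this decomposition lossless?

Common attributes: R1 ∩ R2 = {ADE}.
Closure of {ADE}: D → B applies, adding B. So (ADE)⁺ = {ABDE}.
This closure contains every attribute of R1, so R1 ∩ R2 → R1. The join is lossless.

Yes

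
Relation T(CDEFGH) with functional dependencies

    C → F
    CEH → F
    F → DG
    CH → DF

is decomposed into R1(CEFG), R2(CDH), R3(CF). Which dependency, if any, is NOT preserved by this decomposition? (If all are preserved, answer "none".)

Check F → DG: no single fragment contains all of {DFG}, and the restricted closure of {F} across the fragments never reaches {DG}.
C → F is preserved.
CEH → F is preserved.
CH → DF is preserved.

F → DG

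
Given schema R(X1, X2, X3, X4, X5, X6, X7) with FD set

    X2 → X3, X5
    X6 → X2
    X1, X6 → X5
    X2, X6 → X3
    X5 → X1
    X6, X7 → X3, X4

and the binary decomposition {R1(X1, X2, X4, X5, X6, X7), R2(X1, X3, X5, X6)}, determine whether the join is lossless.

Common attributes: R1 ∩ R2 = {X1, X5, X6}.
Closure of {X1, X5, X6}: X6 → X2 applies, adding X2; X2, X6 → X3 applies, adding X3. So (X1, X5, X6)⁺ = {X1, X2, X3, X5, X6}.
This closure contains every attribute of R2, so R1 ∩ R2 → R2. The join is lossless.

Yes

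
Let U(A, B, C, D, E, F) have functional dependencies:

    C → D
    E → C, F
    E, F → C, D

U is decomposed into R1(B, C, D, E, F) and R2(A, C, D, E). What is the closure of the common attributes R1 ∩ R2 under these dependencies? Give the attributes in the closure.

R1 ∩ R2 = {C, D, E}.
E → C, F applies, adding F
Closure: {C, D, E, F}.

C, D, E, F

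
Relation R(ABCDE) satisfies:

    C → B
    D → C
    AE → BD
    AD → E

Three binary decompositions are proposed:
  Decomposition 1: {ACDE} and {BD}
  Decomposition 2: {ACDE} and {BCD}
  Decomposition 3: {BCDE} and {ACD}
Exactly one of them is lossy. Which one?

Decomposition 1: common = {D}, closure = {BCD} → lossless.
Decomposition 2: common = {CD}, closure = {BCD} → lossless.
Decomposition 3: common = {CD}, closure = {BCD} → lossy.

Decomposition 3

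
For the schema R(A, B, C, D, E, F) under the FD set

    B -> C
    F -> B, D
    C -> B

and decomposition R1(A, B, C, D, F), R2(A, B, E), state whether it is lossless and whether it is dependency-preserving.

Lossless test: (A, B)⁺ = {A, B, C}, which is a superkey of neither fragment — lossy.
Dependency preservation: every FD's attributes lie within a single fragment, so each can be enforced locally — preserved.

lossy but dependency-preserving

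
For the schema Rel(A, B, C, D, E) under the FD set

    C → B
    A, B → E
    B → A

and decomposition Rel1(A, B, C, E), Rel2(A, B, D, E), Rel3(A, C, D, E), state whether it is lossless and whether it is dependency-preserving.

lossless and dependency-preserving

Lossless test (chase): Rows 1 and 3 agree on C; apply C→B and equate their B entries. Row 3 is now all distinguished symbols — the join is lossless.
Dependency preservation: every FD's attributes lie within a single fragment, so each can be enforced locally — preserved.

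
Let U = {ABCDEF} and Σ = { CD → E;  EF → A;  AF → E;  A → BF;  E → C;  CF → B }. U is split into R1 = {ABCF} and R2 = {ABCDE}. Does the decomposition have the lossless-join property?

Yes

Common attributes: R1 ∩ R2 = {ABC}.
Closure of {ABC}: A → BF applies, adding F; AF → E applies, adding E. So (ABC)⁺ = {ABCEF}.
This closure contains every attribute of R1, so R1 ∩ R2 → R1. The join is lossless.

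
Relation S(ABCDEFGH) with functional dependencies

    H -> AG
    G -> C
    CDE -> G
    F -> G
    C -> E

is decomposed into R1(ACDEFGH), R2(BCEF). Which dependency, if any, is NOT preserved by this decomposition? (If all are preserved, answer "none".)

H → AG lies within R1.
G → C lies within R1.
CDE → G lies within R1.
F → G lies within R1.
C → E lies within R1.
Every dependency is enforceable on the fragments, so the decomposition is dependency-preserving.

none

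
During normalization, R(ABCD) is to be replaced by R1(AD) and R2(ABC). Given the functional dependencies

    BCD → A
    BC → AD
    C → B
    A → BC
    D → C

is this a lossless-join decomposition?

Yes

Common attributes: R1 ∩ R2 = {A}.
Closure of {A}: A → BC applies, adding BC; BC → AD applies, adding D. So (A)⁺ = {ABCD}.
This closure contains every attribute of R1, so R1 ∩ R2 → R1. The join is lossless.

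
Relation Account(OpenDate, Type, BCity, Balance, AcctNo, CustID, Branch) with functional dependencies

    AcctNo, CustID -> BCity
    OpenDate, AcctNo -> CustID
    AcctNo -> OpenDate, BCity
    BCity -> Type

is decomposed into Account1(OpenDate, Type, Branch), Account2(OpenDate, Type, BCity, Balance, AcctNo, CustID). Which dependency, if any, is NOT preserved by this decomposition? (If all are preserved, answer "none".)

AcctNo, CustID → BCity lies within Account2.
OpenDate, AcctNo → CustID lies within Account2.
AcctNo → OpenDate, BCity lies within Account2.
BCity → Type lies within Account2.
Every dependency is enforceable on the fragments, so the decomposition is dependency-preserving.

none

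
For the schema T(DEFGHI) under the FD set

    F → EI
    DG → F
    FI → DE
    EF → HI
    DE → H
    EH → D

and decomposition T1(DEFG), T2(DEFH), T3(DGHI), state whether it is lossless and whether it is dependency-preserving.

lossless but not dependency-preserving

Lossless test (chase): Rows 1 and 2 agree on F; apply F→EI and equate their EI entries. Rows 1 and 3 agree on DG; apply DG→F and equate their F entries. Rows 1 and 2 agree on EF; apply EF→HI and equate their HI entries. Rows 1 and 3 agree on F; apply F→EI and equate their EI entries. Row 1 is now all distinguished symbols — the join is lossless.
Dependency preservation: the restricted closure of {F} across the fragments never reaches {EI}, so F → EI cannot be enforced without a join — not preserved.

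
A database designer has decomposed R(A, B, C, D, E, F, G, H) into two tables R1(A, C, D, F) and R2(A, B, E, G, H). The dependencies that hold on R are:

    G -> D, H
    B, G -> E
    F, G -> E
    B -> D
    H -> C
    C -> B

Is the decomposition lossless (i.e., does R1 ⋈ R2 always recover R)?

Common attributes: R1 ∩ R2 = {A}.
No dependency enlarges {A}, so (A)⁺ = {A}.
The closure contains neither all of R1 = {A, C, D, F} nor all of R2 = {A, B, E, G, H}, so the common attributes are not a superkey of either fragment. The join is lossy.

No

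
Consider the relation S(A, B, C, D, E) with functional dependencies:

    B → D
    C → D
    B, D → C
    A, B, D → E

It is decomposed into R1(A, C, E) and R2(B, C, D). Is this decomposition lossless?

No

Common attributes: R1 ∩ R2 = {C}.
Closure of {C}: C → D applies, adding D. So (C)⁺ = {C, D}.
The closure contains neither all of R1 = {A, C, E} nor all of R2 = {B, C, D}, so the common attributes are not a superkey of either fragment. The join is lossy.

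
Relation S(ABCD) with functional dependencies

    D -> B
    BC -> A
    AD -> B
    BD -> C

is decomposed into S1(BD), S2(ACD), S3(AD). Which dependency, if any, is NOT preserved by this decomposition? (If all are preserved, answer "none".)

BC -> A

Check BC → A: no single fragment contains all of {ABC}, and the restricted closure of {BC} across the fragments never reaches {A}.
D → B is preserved.
AD → B is preserved.
BD → C is preserved.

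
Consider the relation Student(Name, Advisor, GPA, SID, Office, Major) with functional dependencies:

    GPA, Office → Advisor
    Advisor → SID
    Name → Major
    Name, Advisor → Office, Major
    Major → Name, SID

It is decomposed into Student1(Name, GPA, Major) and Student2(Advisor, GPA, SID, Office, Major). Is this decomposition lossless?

Common attributes: Student1 ∩ Student2 = {GPA, Major}.
Closure of {GPA, Major}: Major → Name, SID applies, adding Name, SID. So (GPA, Major)⁺ = {Name, GPA, SID, Major}.
This closure contains every attribute of Student1, so Student1 ∩ Student2 → Student1. The join is lossless.

Yes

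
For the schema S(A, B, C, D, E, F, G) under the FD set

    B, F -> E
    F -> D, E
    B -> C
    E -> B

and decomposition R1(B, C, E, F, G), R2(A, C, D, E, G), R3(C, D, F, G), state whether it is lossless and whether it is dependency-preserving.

Lossless test (chase): Rows 1 and 3 agree on F; apply F→D, E and equate their D, E entries. Rows 1 and 2 agree on E; apply E→B and equate their B entries. Rows 1 and 3 agree on E; apply E→B and equate their B entries. No row becomes fully distinguished — the join is lossy.
Dependency preservation: F → D, E is not contained in any single fragment, but the restricted closure of its left-hand side across the fragments still reaches the right-hand side; the remaining FDs each lie inside some fragment. All dependencies are preserved.

lossy but dependency-preserving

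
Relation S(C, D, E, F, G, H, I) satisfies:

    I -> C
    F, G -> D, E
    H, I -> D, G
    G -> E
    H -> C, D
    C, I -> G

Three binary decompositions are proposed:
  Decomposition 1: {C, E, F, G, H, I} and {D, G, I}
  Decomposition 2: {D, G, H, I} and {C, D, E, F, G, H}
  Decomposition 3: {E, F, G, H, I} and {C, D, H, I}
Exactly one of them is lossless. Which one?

Decomposition 3

Decomposition 1: common = {G, I}, closure = {C, E, G, I} → lossy.
Decomposition 2: common = {D, G, H}, closure = {C, D, E, G, H} → lossy.
Decomposition 3: common = {H, I}, closure = {C, D, E, G, H, I} → lossless.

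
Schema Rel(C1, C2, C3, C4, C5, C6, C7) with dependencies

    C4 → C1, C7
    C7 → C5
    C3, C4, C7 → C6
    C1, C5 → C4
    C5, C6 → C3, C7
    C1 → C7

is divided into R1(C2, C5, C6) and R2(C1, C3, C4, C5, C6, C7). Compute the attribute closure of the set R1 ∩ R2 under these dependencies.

R1 ∩ R2 = {C5, C6}.
C5, C6 → C3, C7 applies, adding C3, C7
Closure: {C3, C5, C6, C7}.

C3, C5, C6, C7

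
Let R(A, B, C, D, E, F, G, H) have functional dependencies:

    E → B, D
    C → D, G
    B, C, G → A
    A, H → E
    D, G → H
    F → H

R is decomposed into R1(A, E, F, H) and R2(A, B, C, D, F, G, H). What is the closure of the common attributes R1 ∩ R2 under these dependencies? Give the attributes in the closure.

A, B, D, E, F, H

R1 ∩ R2 = {A, F, H}.
A, H → E applies, adding E
E → B, D applies, adding B, D
Closure: {A, B, D, E, F, H}.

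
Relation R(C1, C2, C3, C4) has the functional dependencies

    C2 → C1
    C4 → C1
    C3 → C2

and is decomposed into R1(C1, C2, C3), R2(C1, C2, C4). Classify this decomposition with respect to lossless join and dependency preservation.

lossy but dependency-preserving

Lossless test: (C1, C2)⁺ = {C1, C2}, which is a superkey of neither fragment — lossy.
Dependency preservation: every FD's attributes lie within a single fragment, so each can be enforced locally — preserved.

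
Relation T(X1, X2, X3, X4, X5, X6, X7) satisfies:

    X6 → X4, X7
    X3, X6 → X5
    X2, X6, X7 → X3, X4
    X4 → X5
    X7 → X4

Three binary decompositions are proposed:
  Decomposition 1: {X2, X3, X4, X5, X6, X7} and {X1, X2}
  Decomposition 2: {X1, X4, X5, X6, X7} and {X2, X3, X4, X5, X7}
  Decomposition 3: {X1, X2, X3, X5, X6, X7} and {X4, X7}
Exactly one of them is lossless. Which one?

Decomposition 1: common = {X2}, closure = {X2} → lossy.
Decomposition 2: common = {X4, X5, X7}, closure = {X4, X5, X7} → lossy.
Decomposition 3: common = {X7}, closure = {X4, X5, X7} → lossless.

Decomposition 3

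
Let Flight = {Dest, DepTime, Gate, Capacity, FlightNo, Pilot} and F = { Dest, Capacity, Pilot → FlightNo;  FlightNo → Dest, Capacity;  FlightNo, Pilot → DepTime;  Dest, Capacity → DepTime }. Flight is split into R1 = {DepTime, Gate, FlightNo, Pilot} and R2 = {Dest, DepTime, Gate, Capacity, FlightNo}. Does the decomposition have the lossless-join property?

Yes

Common attributes: R1 ∩ R2 = {DepTime, Gate, FlightNo}.
Closure of {DepTime, Gate, FlightNo}: FlightNo → Dest, Capacity applies, adding Dest, Capacity. So (DepTime, Gate, FlightNo)⁺ = {Dest, DepTime, Gate, Capacity, FlightNo}.
This closure contains every attribute of R2, so R1 ∩ R2 → R2. The join is lossless.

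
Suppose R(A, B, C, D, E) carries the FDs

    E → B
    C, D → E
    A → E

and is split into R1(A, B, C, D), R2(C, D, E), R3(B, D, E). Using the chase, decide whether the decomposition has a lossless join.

Chase test. Columns are A, B, C, D, E; row i has aⱼ where attribute j ∈ Ri, else bᵢⱼ.
Initial tableau (one row per fragment):
  row 1: a1 a2 a3 a4 b15
  row 2: b21 b22 a3 a4 a5
  row 3: b31 a2 b33 a4 a5
Rows 2 and 3 agree on E; apply E→B and equate their B entries.
Rows 1 and 2 agree on C, D; apply C, D→E and equate their E entries.
Row 1 is now all distinguished symbols — the join is lossless.

Yes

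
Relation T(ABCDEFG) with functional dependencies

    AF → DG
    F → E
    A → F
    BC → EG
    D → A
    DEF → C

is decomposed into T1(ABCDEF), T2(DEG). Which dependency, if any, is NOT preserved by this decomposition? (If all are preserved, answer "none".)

BC → EG

Check BC → EG: no single fragment contains all of {BCEG}, and the restricted closure of {BC} across the fragments never reaches {EG}.
AF → DG is preserved.
F → E is preserved.
A → F is preserved.
D → A is preserved.
DEF → C is preserved.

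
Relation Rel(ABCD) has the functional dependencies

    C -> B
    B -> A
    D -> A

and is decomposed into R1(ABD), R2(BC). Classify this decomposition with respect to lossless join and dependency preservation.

Lossless test: (B)⁺ = {AB}, which is a superkey of neither fragment — lossy.
Dependency preservation: every FD's attributes lie within a single fragment, so each can be enforced locally — preserved.

lossy but dependency-preserving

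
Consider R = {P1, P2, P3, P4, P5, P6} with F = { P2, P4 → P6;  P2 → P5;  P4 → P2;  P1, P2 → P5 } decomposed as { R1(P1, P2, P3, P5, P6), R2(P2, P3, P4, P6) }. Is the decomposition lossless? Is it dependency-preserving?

Lossless test: (P2, P3, P6)⁺ = {P2, P3, P5, P6}, which is a superkey of neither fragment — lossy.
Dependency preservation: every FD's attributes lie within a single fragment, so each can be enforced locally — preserved.

lossy but dependency-preserving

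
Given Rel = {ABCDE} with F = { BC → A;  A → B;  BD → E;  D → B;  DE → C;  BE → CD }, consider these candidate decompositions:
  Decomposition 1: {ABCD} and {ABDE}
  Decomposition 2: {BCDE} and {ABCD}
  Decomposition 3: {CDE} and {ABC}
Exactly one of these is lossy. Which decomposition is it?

Decomposition 1: common = {ABD}, closure = {ABCDE} → lossless.
Decomposition 2: common = {BCD}, closure = {ABCDE} → lossless.
Decomposition 3: common = {C}, closure = {C} → lossy.

Decomposition 3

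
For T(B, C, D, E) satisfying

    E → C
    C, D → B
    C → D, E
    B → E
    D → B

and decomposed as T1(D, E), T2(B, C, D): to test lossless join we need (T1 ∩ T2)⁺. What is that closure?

T1 ∩ T2 = {D}.
D → B applies, adding B
B → E applies, adding E
E → C applies, adding C
Closure: {B, C, D, E}.

B, C, D, E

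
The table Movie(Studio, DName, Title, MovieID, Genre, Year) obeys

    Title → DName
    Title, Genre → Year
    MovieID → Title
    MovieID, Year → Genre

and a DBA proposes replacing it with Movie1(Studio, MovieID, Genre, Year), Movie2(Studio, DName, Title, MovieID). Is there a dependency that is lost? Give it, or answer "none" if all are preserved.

Title, Genre → Year

Check Title, Genre → Year: no single fragment contains all of {Title, Genre, Year}, and the restricted closure of {Title, Genre} across the fragments never reaches {Year}.
Title → DName is preserved.
MovieID → Title is preserved.
MovieID, Year → Genre is preserved.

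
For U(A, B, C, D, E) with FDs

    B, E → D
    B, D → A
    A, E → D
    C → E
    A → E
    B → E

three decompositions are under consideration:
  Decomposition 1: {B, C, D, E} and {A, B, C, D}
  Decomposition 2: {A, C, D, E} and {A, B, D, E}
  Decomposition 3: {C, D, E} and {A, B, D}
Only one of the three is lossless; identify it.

Decomposition 1

Decomposition 1: common = {B, C, D}, closure = {A, B, C, D, E} → lossless.
Decomposition 2: common = {A, D, E}, closure = {A, D, E} → lossy.
Decomposition 3: common = {D}, closure = {D} → lossy.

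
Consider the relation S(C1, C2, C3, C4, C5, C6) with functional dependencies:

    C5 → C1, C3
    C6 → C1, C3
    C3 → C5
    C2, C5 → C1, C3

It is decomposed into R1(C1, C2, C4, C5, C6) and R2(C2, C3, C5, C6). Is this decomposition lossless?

Common attributes: R1 ∩ R2 = {C2, C5, C6}.
Closure of {C2, C5, C6}: C5 → C1, C3 applies, adding C1, C3. So (C2, C5, C6)⁺ = {C1, C2, C3, C5, C6}.
This closure contains every attribute of R2, so R1 ∩ R2 → R2. The join is lossless.

Yes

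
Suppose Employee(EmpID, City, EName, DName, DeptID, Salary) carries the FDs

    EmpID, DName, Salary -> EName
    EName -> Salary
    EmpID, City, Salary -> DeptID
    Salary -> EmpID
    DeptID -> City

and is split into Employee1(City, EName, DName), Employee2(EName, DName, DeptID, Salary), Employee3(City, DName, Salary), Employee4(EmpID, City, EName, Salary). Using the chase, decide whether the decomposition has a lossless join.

Chase test. Columns are EmpID, City, EName, DName, DeptID, Salary; row i has aⱼ where attribute j ∈ Employeei, else bᵢⱼ.
Initial tableau (one row per fragment):
  row 1: b11 a2 a3 a4 b15 b16
  row 2: b21 b22 a3 a4 a5 a6
  row 3: b31 a2 b33 a4 b35 a6
  row 4: a1 a2 a3 b44 b45 a6
Rows 1 and 2 agree on EName; apply EName→Salary and equate their Salary entries.
Rows 1 and 2 agree on Salary; apply Salary→EmpID and equate their EmpID entries.
Rows 1 and 3 agree on Salary; apply Salary→EmpID and equate their EmpID entries.
Rows 1 and 4 agree on Salary; apply Salary→EmpID and equate their EmpID entries.
Rows 1 and 3 agree on EmpID, DName, Salary; apply EmpID, DName, Salary→EName and equate their EName entries.
Rows 1 and 3 agree on EmpID, City, Salary; apply EmpID, City, Salary→DeptID and equate their DeptID entries.
Rows 1 and 4 agree on EmpID, City, Salary; apply EmpID, City, Salary→DeptID and equate their DeptID entries.
No row becomes fully distinguished — the join is lossy.

No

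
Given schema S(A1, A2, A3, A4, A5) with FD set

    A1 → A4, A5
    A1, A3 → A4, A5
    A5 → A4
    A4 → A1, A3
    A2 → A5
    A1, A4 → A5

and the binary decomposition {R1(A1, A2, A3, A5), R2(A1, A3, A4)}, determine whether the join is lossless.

Yes

Common attributes: R1 ∩ R2 = {A1, A3}.
Closure of {A1, A3}: A1 → A4, A5 applies, adding A4, A5. So (A1, A3)⁺ = {A1, A3, A4, A5}.
This closure contains every attribute of R2, so R1 ∩ R2 → R2. The join is lossless.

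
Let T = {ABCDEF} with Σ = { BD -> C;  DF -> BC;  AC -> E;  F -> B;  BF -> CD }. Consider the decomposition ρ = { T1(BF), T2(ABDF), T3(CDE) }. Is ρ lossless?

Chase test. Columns are ABCDEF; row i has aⱼ where attribute j ∈ Ti, else bᵢⱼ.
Initial tableau (one row per fragment):
  row 1: b11 a2 b13 b14 b15 a6
  row 2: a1 a2 b23 a4 b25 a6
  row 3: b31 b32 a3 a4 a5 b36
Rows 1 and 2 agree on BF; apply BF→CD and equate their CD entries.
No row becomes fully distinguished — the join is lossy.

No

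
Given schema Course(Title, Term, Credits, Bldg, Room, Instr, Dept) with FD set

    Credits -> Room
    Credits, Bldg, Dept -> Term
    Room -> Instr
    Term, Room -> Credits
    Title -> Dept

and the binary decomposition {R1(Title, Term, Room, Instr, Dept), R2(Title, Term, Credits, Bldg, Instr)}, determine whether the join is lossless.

Common attributes: R1 ∩ R2 = {Title, Term, Instr}.
Closure of {Title, Term, Instr}: Title → Dept applies, adding Dept. So (Title, Term, Instr)⁺ = {Title, Term, Instr, Dept}.
The closure contains neither all of R1 = {Title, Term, Room, Instr, Dept} nor all of R2 = {Title, Term, Credits, Bldg, Instr}, so the common attributes are not a superkey of either fragment. The join is lossy.

No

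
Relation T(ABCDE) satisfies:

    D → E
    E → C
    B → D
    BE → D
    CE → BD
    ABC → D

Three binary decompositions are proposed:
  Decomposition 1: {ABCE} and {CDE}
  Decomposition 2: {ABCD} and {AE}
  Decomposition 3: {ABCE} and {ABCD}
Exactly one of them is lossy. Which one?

Decomposition 1: common = {CE}, closure = {BCDE} → lossless.
Decomposition 2: common = {A}, closure = {A} → lossy.
Decomposition 3: common = {ABC}, closure = {ABCDE} → lossless.

Decomposition 2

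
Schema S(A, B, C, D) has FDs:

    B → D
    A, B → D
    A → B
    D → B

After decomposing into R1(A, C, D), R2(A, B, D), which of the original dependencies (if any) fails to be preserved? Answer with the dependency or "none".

B → D lies within R2.
A, B → D lies within R2.
A → B lies within R2.
D → B lies within R2.
Every dependency is enforceable on the fragments, so the decomposition is dependency-preserving.

none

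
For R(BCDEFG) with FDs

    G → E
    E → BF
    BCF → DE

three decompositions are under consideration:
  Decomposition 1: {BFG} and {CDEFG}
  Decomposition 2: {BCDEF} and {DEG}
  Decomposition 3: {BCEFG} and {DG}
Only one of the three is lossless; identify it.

Decomposition 1: common = {FG}, closure = {BEFG} → lossless.
Decomposition 2: common = {DE}, closure = {BDEF} → lossy.
Decomposition 3: common = {G}, closure = {BEFG} → lossy.

Decomposition 1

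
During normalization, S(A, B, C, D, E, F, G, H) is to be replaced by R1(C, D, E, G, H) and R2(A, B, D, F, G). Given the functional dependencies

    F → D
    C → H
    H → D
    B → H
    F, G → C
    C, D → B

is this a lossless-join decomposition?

Common attributes: R1 ∩ R2 = {D, G}.
No dependency enlarges {D, G}, so (D, G)⁺ = {D, G}.
The closure contains neither all of R1 = {C, D, E, G, H} nor all of R2 = {A, B, D, F, G}, so the common attributes are not a superkey of either fragment. The join is lossy.

No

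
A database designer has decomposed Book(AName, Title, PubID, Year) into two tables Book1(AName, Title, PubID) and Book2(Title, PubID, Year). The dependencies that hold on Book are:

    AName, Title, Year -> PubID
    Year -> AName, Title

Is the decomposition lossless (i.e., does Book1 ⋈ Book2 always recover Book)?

No

Common attributes: Book1 ∩ Book2 = {Title, PubID}.
No dependency enlarges {Title, PubID}, so (Title, PubID)⁺ = {Title, PubID}.
The closure contains neither all of Book1 = {AName, Title, PubID} nor all of Book2 = {Title, PubID, Year}, so the common attributes are not a superkey of either fragment. The join is lossy.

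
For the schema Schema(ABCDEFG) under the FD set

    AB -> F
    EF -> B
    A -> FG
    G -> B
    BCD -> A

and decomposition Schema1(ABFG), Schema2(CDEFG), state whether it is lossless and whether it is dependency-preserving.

Lossless test: (FG)⁺ = {BFG}, which is a superkey of neither fragment — lossy.
Dependency preservation: the restricted closure of {EF} across the fragments never reaches {B}, so EF → B cannot be enforced without a join — not preserved.

lossy and not dependency-preserving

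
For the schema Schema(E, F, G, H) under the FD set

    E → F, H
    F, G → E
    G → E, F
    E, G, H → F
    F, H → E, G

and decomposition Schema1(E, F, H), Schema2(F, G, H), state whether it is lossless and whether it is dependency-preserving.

lossless and dependency-preserving

Lossless test: (F, H)⁺ = {E, F, G, H}, which contains all of one fragment — lossless.
Dependency preservation: F, G → E; G → E, F; E, G, H → F; F, H → E, G are not contained in any single fragment, but the restricted closure of each left-hand side across the fragments still reaches the right-hand side; the remaining FDs each lie inside some fragment. All dependencies are preserved.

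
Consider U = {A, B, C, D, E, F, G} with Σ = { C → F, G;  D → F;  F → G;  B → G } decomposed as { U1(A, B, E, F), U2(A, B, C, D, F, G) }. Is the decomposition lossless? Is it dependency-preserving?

Lossless test: (A, B, F)⁺ = {A, B, F, G}, which is a superkey of neither fragment — lossy.
Dependency preservation: every FD's attributes lie within a single fragment, so each can be enforced locally — preserved.

lossy but dependency-preserving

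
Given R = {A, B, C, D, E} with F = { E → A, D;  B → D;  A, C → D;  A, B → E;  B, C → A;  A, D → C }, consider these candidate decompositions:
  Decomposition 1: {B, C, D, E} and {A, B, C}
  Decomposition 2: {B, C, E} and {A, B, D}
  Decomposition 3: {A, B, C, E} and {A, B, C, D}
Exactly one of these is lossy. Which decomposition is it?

Decomposition 1: common = {B, C}, closure = {A, B, C, D, E} → lossless.
Decomposition 2: common = {B}, closure = {B, D} → lossy.
Decomposition 3: common = {A, B, C}, closure = {A, B, C, D, E} → lossless.

Decomposition 2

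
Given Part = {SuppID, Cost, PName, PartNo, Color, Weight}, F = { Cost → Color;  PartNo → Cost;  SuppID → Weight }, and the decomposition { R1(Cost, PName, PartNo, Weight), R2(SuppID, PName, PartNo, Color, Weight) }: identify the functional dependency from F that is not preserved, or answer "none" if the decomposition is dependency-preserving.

Check Cost → Color: no single fragment contains all of {Cost, Color}, and the restricted closure of {Cost} across the fragments never reaches {Color}.
PartNo → Cost is preserved.
SuppID → Weight is preserved.

Cost → Color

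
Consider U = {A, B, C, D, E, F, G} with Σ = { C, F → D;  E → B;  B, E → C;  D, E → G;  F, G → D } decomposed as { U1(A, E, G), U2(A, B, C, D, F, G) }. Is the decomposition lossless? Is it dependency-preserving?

lossy and not dependency-preserving

Lossless test: (A, G)⁺ = {A, G}, which is a superkey of neither fragment — lossy.
Dependency preservation: the restricted closure of {E} across the fragments never reaches {B}, so E → B cannot be enforced without a join — not preserved.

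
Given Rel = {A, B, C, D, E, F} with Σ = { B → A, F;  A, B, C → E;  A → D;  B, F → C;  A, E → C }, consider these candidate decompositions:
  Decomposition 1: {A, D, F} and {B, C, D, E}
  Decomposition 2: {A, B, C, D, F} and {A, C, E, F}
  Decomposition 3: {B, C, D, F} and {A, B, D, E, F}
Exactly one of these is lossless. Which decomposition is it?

Decomposition 1: common = {D}, closure = {D} → lossy.
Decomposition 2: common = {A, C, F}, closure = {A, C, D, F} → lossy.
Decomposition 3: common = {B, D, F}, closure = {A, B, C, D, E, F} → lossless.

Decomposition 3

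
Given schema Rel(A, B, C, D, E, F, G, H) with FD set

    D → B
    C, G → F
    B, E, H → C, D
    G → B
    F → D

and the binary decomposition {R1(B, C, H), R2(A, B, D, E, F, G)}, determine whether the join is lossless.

Common attributes: R1 ∩ R2 = {B}.
No dependency enlarges {B}, so (B)⁺ = {B}.
The closure contains neither all of R1 = {B, C, H} nor all of R2 = {A, B, D, E, F, G}, so the common attributes are not a superkey of either fragment. The join is lossy.

No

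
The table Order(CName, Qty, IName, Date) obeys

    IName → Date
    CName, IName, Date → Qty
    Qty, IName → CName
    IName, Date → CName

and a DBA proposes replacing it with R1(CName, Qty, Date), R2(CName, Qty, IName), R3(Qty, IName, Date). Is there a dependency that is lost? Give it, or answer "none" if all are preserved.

none

IName → Date lies within R3.
CName, IName, Date → Qty: restricted closure across fragments reaches Qty.
Qty, IName → CName lies within R2.
IName, Date → CName: restricted closure across fragments reaches CName.
Every dependency is enforceable on the fragments, so the decomposition is dependency-preserving.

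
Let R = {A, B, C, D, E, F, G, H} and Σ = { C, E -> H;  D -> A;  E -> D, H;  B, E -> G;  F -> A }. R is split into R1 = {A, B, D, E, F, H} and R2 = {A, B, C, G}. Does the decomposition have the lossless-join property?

Common attributes: R1 ∩ R2 = {A, B}.
No dependency enlarges {A, B}, so (A, B)⁺ = {A, B}.
The closure contains neither all of R1 = {A, B, D, E, F, H} nor all of R2 = {A, B, C, G}, so the common attributes are not a superkey of either fragment. The join is lossy.

No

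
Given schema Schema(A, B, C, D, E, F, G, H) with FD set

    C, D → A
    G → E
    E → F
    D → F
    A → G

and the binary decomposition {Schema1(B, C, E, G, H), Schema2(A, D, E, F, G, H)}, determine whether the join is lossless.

Common attributes: Schema1 ∩ Schema2 = {E, G, H}.
Closure of {E, G, H}: E → F applies, adding F. So (E, G, H)⁺ = {E, F, G, H}.
The closure contains neither all of Schema1 = {B, C, E, G, H} nor all of Schema2 = {A, D, E, F, G, H}, so the common attributes are not a superkey of either fragment. The join is lossy.

No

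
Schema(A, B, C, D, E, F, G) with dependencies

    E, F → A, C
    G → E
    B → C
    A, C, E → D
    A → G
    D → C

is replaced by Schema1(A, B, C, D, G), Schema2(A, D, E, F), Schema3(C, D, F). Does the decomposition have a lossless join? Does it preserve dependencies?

lossy and not dependency-preserving

Lossless test (chase): Rows 1 and 2 agree on A; apply A→G and equate their G entries. Rows 1 and 2 agree on D; apply D→C and equate their C entries. Rows 1 and 2 agree on G; apply G→E and equate their E entries. No row becomes fully distinguished — the join is lossy.
Dependency preservation: the restricted closure of {G} across the fragments never reaches {E}, so G → E cannot be enforced without a join — not preserved.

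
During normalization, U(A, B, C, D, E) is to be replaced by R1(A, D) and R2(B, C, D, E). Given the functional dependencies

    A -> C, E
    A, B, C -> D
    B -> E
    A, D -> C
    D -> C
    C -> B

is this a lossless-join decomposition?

Common attributes: R1 ∩ R2 = {D}.
Closure of {D}: D → C applies, adding C; C → B applies, adding B; B → E applies, adding E. So (D)⁺ = {B, C, D, E}.
This closure contains every attribute of R2, so R1 ∩ R2 → R2. The join is lossless.

Yes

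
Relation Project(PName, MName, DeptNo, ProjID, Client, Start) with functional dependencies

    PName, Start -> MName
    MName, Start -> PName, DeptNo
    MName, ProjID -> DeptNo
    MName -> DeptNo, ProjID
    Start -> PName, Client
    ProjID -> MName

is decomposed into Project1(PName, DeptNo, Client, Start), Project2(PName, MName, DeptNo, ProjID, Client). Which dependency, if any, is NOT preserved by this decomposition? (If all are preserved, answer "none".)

Check PName, Start → MName: no single fragment contains all of {PName, MName, Start}, and the restricted closure of {PName, Start} across the fragments never reaches {MName}.
MName, Start → PName, DeptNo is preserved.
MName, ProjID → DeptNo is preserved.
MName → DeptNo, ProjID is preserved.
Start → PName, Client is preserved.
ProjID → MName is preserved.

PName, Start -> MName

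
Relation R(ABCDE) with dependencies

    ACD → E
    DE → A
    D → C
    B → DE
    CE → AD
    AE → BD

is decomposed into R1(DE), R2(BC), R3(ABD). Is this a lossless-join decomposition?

No

Chase test. Columns are ABCDE; row i has aⱼ where attribute j ∈ Ri, else bᵢⱼ.
Initial tableau (one row per fragment):
  row 1: b11 b12 b13 a4 a5
  row 2: b21 a2 a3 b24 b25
  row 3: a1 a2 b33 a4 b35
Rows 1 and 3 agree on D; apply D→C and equate their C entries.
Rows 2 and 3 agree on B; apply B→DE and equate their DE entries.
Rows 2 and 3 agree on DE; apply DE→A and equate their A entries.
Rows 1 and 2 agree on D; apply D→C and equate their C entries.
No row becomes fully distinguished — the join is lossy.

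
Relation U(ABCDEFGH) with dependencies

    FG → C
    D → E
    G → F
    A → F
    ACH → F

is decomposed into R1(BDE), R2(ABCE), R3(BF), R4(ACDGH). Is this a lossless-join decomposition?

Chase test. Columns are ABCDEFGH; row i has aⱼ where attribute j ∈ Ri, else bᵢⱼ.
Initial tableau (one row per fragment):
  row 1: b11 a2 b13 a4 a5 b16 b17 b18
  row 2: a1 a2 a3 b24 a5 b26 b27 b28
  row 3: b31 a2 b33 b34 b35 a6 b37 b38
  row 4: a1 b42 a3 a4 b45 b46 a7 a8
Rows 1 and 4 agree on D; apply D→E and equate their E entries.
Rows 2 and 4 agree on A; apply A→F and equate their F entries.
No row becomes fully distinguished — the join is lossy.

No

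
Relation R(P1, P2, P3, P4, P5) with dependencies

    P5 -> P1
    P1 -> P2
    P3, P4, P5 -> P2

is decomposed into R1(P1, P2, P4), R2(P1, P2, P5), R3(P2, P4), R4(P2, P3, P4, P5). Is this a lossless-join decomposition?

Yes

Chase test. Columns are P1, P2, P3, P4, P5; row i has aⱼ where attribute j ∈ Ri, else bᵢⱼ.
Initial tableau (one row per fragment):
  row 1: a1 a2 b13 a4 b15
  row 2: a1 a2 b23 b24 a5
  row 3: b31 a2 b33 a4 b35
  row 4: b41 a2 a3 a4 a5
Rows 2 and 4 agree on P5; apply P5→P1 and equate their P1 entries.
Row 4 is now all distinguished symbols — the join is lossless.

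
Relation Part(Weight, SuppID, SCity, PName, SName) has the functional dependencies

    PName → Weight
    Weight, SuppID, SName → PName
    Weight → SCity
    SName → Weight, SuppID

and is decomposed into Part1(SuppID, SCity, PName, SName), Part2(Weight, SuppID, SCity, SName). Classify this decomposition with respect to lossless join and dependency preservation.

lossless but not dependency-preserving

Lossless test: (SuppID, SCity, SName)⁺ = {Weight, SuppID, SCity, PName, SName}, which contains all of one fragment — lossless.
Dependency preservation: the restricted closure of {PName} across the fragments never reaches {Weight}, so PName → Weight cannot be enforced without a join — not preserved.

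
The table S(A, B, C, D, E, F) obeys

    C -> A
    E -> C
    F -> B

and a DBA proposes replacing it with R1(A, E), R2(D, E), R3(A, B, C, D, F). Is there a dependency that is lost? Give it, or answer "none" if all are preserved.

Check E → C: no single fragment contains all of {C, E}, and the restricted closure of {E} across the fragments never reaches {C}.
C → A is preserved.
F → B is preserved.

E -> C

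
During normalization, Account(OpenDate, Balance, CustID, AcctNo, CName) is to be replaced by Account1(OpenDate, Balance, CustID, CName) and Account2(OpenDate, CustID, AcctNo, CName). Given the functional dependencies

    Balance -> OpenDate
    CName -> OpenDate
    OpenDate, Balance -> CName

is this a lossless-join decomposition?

Common attributes: Account1 ∩ Account2 = {OpenDate, CustID, CName}.
No dependency enlarges {OpenDate, CustID, CName}, so (OpenDate, CustID, CName)⁺ = {OpenDate, CustID, CName}.
The closure contains neither all of Account1 = {OpenDate, Balance, CustID, CName} nor all of Account2 = {OpenDate, CustID, AcctNo, CName}, so the common attributes are not a superkey of either fragment. The join is lossy.

No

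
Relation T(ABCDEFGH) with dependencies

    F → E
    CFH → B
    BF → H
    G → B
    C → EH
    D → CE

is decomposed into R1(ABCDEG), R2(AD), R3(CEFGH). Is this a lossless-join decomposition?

Chase test. Columns are ABCDEFGH; row i has aⱼ where attribute j ∈ Ri, else bᵢⱼ.
Initial tableau (one row per fragment):
  row 1: a1 a2 a3 a4 a5 b16 a7 b18
  row 2: a1 b22 b23 a4 b25 b26 b27 b28
  row 3: b31 b32 a3 b34 a5 a6 a7 a8
Rows 1 and 3 agree on G; apply G→B and equate their B entries.
Rows 1 and 3 agree on C; apply C→EH and equate their EH entries.
Rows 1 and 2 agree on D; apply D→CE and equate their CE entries.
Rows 1 and 2 agree on C; apply C→EH and equate their EH entries.
No row becomes fully distinguished — the join is lossy.

No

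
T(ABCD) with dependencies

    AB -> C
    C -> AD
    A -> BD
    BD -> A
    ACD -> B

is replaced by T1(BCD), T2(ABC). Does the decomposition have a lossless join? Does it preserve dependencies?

lossless and dependency-preserving

Lossless test: (BC)⁺ = {ABCD}, which contains all of one fragment — lossless.
Dependency preservation: C → AD; A → BD; BD → A; ACD → B are not contained in any single fragment, but the restricted closure of each left-hand side across the fragments still reaches the right-hand side; the remaining FDs each lie inside some fragment. All dependencies are preserved.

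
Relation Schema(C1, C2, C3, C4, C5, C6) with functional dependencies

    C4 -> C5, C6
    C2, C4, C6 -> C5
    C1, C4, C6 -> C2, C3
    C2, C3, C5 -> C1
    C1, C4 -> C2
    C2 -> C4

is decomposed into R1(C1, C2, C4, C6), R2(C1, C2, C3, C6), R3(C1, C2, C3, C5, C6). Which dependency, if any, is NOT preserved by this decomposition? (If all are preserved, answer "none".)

Check C4 → C5, C6: no single fragment contains all of {C4, C5, C6}, and the restricted closure of {C4} across the fragments never reaches {C5, C6}.
C2, C4, C6 → C5 is preserved.
C1, C4, C6 → C2, C3 is preserved.
C2, C3, C5 → C1 is preserved.
C1, C4 → C2 is preserved.
C2 → C4 is preserved.

C4 -> C5, C6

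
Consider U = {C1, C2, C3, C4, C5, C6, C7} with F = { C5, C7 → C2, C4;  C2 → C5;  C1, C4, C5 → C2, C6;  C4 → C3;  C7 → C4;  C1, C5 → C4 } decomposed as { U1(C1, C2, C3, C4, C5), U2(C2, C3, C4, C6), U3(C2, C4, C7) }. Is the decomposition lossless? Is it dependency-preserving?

Lossless test (chase): Rows 1 and 2 agree on C2; apply C2→C5 and equate their C5 entries. Rows 1 and 3 agree on C2; apply C2→C5 and equate their C5 entries. Rows 1 and 3 agree on C4; apply C4→C3 and equate their C3 entries. No row becomes fully distinguished — the join is lossy.
Dependency preservation: the restricted closure of {C5, C7} across the fragments never reaches {C2, C4}, so C5, C7 → C2, C4 cannot be enforced without a join — not preserved.

lossy and not dependency-preserving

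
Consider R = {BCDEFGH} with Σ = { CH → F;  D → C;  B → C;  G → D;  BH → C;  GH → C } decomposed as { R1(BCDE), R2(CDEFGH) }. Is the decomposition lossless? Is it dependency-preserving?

lossy but dependency-preserving

Lossless test: (CDE)⁺ = {CDE}, which is a superkey of neither fragment — lossy.
Dependency preservation: BH → C is not contained in any single fragment, but the restricted closure of its left-hand side across the fragments still reaches the right-hand side; the remaining FDs each lie inside some fragment. All dependencies are preserved.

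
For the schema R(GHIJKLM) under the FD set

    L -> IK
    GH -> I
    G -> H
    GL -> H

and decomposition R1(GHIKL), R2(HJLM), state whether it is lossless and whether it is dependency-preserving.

Lossless test: (HL)⁺ = {HIKL}, which is a superkey of neither fragment — lossy.
Dependency preservation: every FD's attributes lie within a single fragment, so each can be enforced locally — preserved.

lossy but dependency-preserving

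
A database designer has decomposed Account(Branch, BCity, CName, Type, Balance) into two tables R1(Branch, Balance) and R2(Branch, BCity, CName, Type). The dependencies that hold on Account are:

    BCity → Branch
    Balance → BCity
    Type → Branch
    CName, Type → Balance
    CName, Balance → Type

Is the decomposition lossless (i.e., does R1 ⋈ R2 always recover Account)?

Common attributes: R1 ∩ R2 = {Branch}.
No dependency enlarges {Branch}, so (Branch)⁺ = {Branch}.
The closure contains neither all of R1 = {Branch, Balance} nor all of R2 = {Branch, BCity, CName, Type}, so the common attributes are not a superkey of either fragment. The join is lossy.

No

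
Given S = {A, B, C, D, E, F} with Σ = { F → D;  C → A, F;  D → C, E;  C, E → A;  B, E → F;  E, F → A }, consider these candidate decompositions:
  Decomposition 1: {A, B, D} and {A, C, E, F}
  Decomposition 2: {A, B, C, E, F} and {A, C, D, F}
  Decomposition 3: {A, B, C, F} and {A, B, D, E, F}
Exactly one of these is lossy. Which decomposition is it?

Decomposition 1

Decomposition 1: common = {A}, closure = {A} → lossy.
Decomposition 2: common = {A, C, F}, closure = {A, C, D, E, F} → lossless.
Decomposition 3: common = {A, B, F}, closure = {A, B, C, D, E, F} → lossless.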